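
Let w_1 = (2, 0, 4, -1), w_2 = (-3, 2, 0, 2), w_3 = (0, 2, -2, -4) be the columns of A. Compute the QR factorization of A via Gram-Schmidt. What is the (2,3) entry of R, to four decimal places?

r_{23} = -1.4788

w_1 = (2, 0, 4, -1); ‖w_1‖ = 4.5826, so q_1 = (0.4364, 0.0000, 0.8729, -0.2182).
q_1·w_2 = 0.4364·(-3) + 0.0000·2 + 0.8729·0 + (-0.2182)·2 = -1.7457.
u_2 = w_2 + 1.7457·q_1 = (-2.2381, 2.0000, 1.5238, 1.6190).
‖u_2‖ = 3.7353, so q_2 = (-0.5992, 0.5354, 0.4079, 0.4334).
r_{23} = q_2·w_3 = -1.4788.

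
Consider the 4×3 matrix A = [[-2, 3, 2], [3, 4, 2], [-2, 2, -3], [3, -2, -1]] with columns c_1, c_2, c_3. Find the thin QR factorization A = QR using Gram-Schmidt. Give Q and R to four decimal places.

e_1 = c_1/‖c_1‖ = (-2, 3, -2, 3)/5.0990 = (-0.3922, 0.5883, -0.3922, 0.5883).
r_{12} = e_1·c_2 = -0.7845.
u_2 = c_2 + 0.7845·e_1 = (2.6923, 4.4615, 1.6923, -1.5385).
‖u_2‖ = 5.6907, so e_2 = (0.4731, 0.7840, 0.2974, -0.2703).
r_{13} = e_1·c_3 = 0.9806; r_{23} = e_2·c_3 = 1.8924.
u_3 = c_3 − 0.9806·e_1 − 1.8924·e_2 = (1.4893, -0.0606, -3.1781, -1.0653).
‖u_3‖ = 3.6684, so e_3 = (0.4060, -0.0165, -0.8664, -0.2904).

Q = [[-0.3922, 0.4731, 0.4060], [0.5883, 0.7840, -0.0165], [-0.3922, 0.2974, -0.8664], [0.5883, -0.2703, -0.2904]], R = [[5.0990, -0.7845, 0.9806], [0.0000, 5.6907, 1.8924], [0.0000, 0.0000, 3.6684]]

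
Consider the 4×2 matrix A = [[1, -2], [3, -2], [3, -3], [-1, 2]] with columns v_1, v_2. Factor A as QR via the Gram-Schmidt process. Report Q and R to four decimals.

Q = [[0.2236, -0.6113], [0.6708, 0.4949], [0.6708, -0.0873], [-0.2236, 0.6113]], R = [[4.4721, -4.2485], [0.0000, 1.7176]]

v_1 = (1, 3, 3, -1); ‖v_1‖ = 4.4721, so q_1 = (0.2236, 0.6708, 0.6708, -0.2236).
q_1·v_2 = 0.2236·(-2) + 0.6708·(-2) + 0.6708·(-3) + (-0.2236)·2 = -4.2485.
u_2 = v_2 + 4.2485·q_1 = (-1.0500, 0.8500, -0.1500, 1.0500).
‖u_2‖ = 1.7176, so q_2 = (-0.6113, 0.4949, -0.0873, 0.6113).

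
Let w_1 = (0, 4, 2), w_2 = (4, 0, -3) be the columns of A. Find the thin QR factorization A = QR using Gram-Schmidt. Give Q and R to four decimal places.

q_1 = w_1/‖w_1‖ = (0, 4, 2)/4.4721 = (0.0000, 0.8944, 0.4472).
r_{12} = q_1·w_2 = -1.3416.
u_2 = w_2 + 1.3416·q_1 = (4.0000, 1.2000, -2.4000).
‖u_2‖ = 4.8166, so q_2 = (0.8305, 0.2491, -0.4983).

Q = [[0.0000, 0.8305], [0.8944, 0.2491], [0.4472, -0.4983]], R = [[4.4721, -1.3416], [0.0000, 4.8166]]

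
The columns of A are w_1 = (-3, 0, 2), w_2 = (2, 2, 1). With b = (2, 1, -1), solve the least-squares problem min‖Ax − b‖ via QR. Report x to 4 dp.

x = (-0.5149, 0.3267)

w_1 = (-3, 0, 2); ‖w_1‖ = 3.6056, so q_1 = (-0.8321, 0.0000, 0.5547).
q_1·w_2 = (-0.8321)·2 + 0.0000·2 + 0.5547·1 = -1.1094.
u_2 = w_2 + 1.1094·q_1 = (1.0769, 2.0000, 1.6154).
‖u_2‖ = 2.7873, so q_2 = (0.3864, 0.7175, 0.5795).
Qᵀb = (-2.2188, 0.9107).
Back-substitute: x_2 = 0.9107/2.7873 = 0.3267.
x_1 = (-2.2188 + 1.1094·0.3267)/3.6056 = -0.5149.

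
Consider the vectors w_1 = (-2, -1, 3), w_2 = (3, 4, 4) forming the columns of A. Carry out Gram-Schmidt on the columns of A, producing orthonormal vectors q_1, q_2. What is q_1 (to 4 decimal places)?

q_1 = w_1/‖w_1‖ = (-2, -1, 3)/3.7417 = (-0.5345, -0.2673, 0.8018).

q_1 = (-0.5345, -0.2673, 0.8018)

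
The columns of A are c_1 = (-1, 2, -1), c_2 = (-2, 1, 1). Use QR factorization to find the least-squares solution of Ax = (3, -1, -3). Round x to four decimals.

e_1 = c_1/‖c_1‖ = (-1, 2, -1)/2.4495 = (-0.4082, 0.8165, -0.4082).
r_{12} = e_1·c_2 = 1.2247.
u_2 = c_2 − 1.2247·e_1 = (-1.5000, 0.0000, 1.5000).
‖u_2‖ = 2.1213, so e_2 = (-0.7071, 0.0000, 0.7071).
Qᵀb = (-0.8165, -4.2426).
Back-substitute: x_2 = -4.2426/2.1213 = -2.0000.
x_1 = (-0.8165 − 1.2247·(-2.0000))/2.4495 = 0.6667.

x = (0.6667, -2.0000)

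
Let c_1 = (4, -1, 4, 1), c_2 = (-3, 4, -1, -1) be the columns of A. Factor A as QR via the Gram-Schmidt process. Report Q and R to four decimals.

c_1 = (4, -1, 4, 1); ‖c_1‖ = 5.8310, so q_1 = (0.6860, -0.1715, 0.6860, 0.1715).
q_1·c_2 = 0.6860·(-3) + (-0.1715)·4 + 0.6860·(-1) + 0.1715·(-1) = -3.6015.
u_2 = c_2 + 3.6015·q_1 = (-0.5294, 3.3824, 1.4706, -0.3824).
‖u_2‖ = 3.7456, so q_2 = (-0.1413, 0.9030, 0.3926, -0.1021).

Q = [[0.6860, -0.1413], [-0.1715, 0.9030], [0.6860, 0.3926], [0.1715, -0.1021]], R = [[5.8310, -3.6015], [0.0000, 3.7456]]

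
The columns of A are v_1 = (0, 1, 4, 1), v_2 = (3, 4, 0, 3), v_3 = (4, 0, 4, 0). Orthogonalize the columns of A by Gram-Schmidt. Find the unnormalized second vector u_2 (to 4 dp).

v_1 = (0, 1, 4, 1); ‖v_1‖ = 4.2426, so e_1 = (0.0000, 0.2357, 0.9428, 0.2357).
e_1·v_2 = 0.0000·3 + 0.2357·4 + 0.9428·0 + 0.2357·3 = 1.6499.
u_2 = v_2 − 1.6499·e_1 = (3.0000, 3.6111, -1.5556, 2.6111).

u_2 = (3.0000, 3.6111, -1.5556, 2.6111)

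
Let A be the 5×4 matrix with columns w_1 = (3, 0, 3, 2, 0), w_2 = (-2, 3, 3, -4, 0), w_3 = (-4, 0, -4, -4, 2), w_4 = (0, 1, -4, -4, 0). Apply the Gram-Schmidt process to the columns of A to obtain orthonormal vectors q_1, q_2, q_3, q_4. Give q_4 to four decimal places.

q_4 = (0.6946, 0.2762, -0.4008, -0.4407, -0.2938)

q_1 = w_1/‖w_1‖ = (3, 0, 3, 2, 0)/4.6904 = (0.6396, 0.0000, 0.6396, 0.4264, 0.0000).
r_{12} = q_1·w_2 = -1.0660.
u_2 = w_2 + 1.0660·q_1 = (-1.3182, 3.0000, 3.6818, -3.5455, 0.0000).
‖u_2‖ = 6.0715, so q_2 = (-0.2171, 0.4941, 0.6064, -0.5839, 0.0000).
r_{13} = q_1·w_3 = -6.8224; r_{23} = q_2·w_3 = 0.7786.
u_3 = w_3 + 6.8224·q_1 − 0.7786·q_2 = (0.5327, -0.3847, -0.1085, -0.6363, 2.0000).
‖u_3‖ = 2.2019, so q_3 = (0.2419, -0.1747, -0.0493, -0.2890, 0.9083).
r_{14} = q_1·w_4 = -4.2640; r_{24} = q_2·w_4 = 0.4043; r_{34} = q_3·w_4 = 1.1782.
u_4 = w_4 + 4.2640·q_1 − 0.4043·q_2 − 1.1782·q_3 = (2.5300, 1.0061, -1.4598, -1.6053, -1.0702).
‖u_4‖ = 3.6423, so q_4 = (0.6946, 0.2762, -0.4008, -0.4407, -0.2938).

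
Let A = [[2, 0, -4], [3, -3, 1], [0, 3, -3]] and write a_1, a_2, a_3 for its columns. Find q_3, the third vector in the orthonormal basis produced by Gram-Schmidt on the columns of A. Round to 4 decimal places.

q_3 = (-0.7276, 0.4851, 0.4851)

q_1 = a_1/‖a_1‖ = (2, 3, 0)/3.6056 = (0.5547, 0.8321, 0.0000).
r_{12} = q_1·a_2 = -2.4962.
u_2 = a_2 + 2.4962·q_1 = (1.3846, -0.9231, 3.0000).
‖u_2‖ = 3.4306, so q_2 = (0.4036, -0.2691, 0.8745).
r_{13} = q_1·a_3 = -1.3868; r_{23} = q_2·a_3 = -4.5069.
u_3 = a_3 + 1.3868·q_1 + 4.5069·q_2 = (-1.4118, 0.9412, 0.9412).
‖u_3‖ = 1.9403, so q_3 = (-0.7276, 0.4851, 0.4851).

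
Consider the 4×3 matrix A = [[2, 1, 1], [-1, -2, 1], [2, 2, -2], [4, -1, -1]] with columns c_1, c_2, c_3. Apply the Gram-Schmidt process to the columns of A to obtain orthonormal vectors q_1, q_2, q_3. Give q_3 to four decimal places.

q_3 = (0.8681, 0.0755, -0.4529, -0.1887)

c_1 = (2, -1, 2, 4); ‖c_1‖ = 5.0000, so q_1 = (0.4000, -0.2000, 0.4000, 0.8000).
q_1·c_2 = 0.4000·1 + (-0.2000)·(-2) + 0.4000·2 + 0.8000·(-1) = 0.8000.
u_2 = c_2 − 0.8000·q_1 = (0.6800, -1.8400, 1.6800, -1.6400).
‖u_2‖ = 3.0594, so q_2 = (0.2223, -0.6014, 0.5491, -0.5361).
q_1·c_3 = 0.4000·1 + (-0.2000)·1 + 0.4000·(-2) + 0.8000·(-1) = -1.4000; q_2·c_3 = 0.2223·1 + (-0.6014)·1 + 0.5491·(-2) + (-0.5361)·(-1) = -0.9414.
u_3 = c_3 + 1.4000·q_1 + 0.9414·q_2 = (1.7692, 0.1538, -0.9231, -0.3846).
‖u_3‖ = 2.0381, so q_3 = (0.8681, 0.0755, -0.4529, -0.1887).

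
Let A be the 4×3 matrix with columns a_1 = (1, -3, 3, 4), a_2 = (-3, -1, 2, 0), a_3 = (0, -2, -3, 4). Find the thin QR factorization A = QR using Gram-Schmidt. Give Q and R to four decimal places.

Q = [[0.1690, -0.8806, -0.4116], [-0.5071, -0.1349, -0.2431], [0.5071, 0.4125, -0.7390], [0.6761, -0.1904, 0.4748]], R = [[5.9161, 1.0142, 2.1974], [0.0000, 3.6016, -1.7294], [0.0000, 0.0000, 4.6022]]

q_1 = a_1/‖a_1‖ = (1, -3, 3, 4)/5.9161 = (0.1690, -0.5071, 0.5071, 0.6761).
r_{12} = q_1·a_2 = 1.0142.
u_2 = a_2 − 1.0142·q_1 = (-3.1714, -0.4857, 1.4857, -0.6857).
‖u_2‖ = 3.6016, so q_2 = (-0.8806, -0.1349, 0.4125, -0.1904).
r_{13} = q_1·a_3 = 2.1974; r_{23} = q_2·a_3 = -1.7294.
u_3 = a_3 − 2.1974·q_1 + 1.7294·q_2 = (-1.8943, -1.1189, -3.4009, 2.1850).
‖u_3‖ = 4.6022, so q_3 = (-0.4116, -0.2431, -0.7390, 0.4748).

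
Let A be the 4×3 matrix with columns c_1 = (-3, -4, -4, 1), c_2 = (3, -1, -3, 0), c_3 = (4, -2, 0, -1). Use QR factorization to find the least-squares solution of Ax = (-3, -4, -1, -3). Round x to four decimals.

e_1 = c_1/‖c_1‖ = (-3, -4, -4, 1)/6.4807 = (-0.4629, -0.6172, -0.6172, 0.1543).
r_{12} = e_1·c_2 = 1.0801.
u_2 = c_2 − 1.0801·e_1 = (3.5000, -0.3333, -2.3333, -0.1667).
‖u_2‖ = 4.2230, so e_2 = (0.8288, -0.0789, -0.5525, -0.0395).
r_{13} = e_1·c_3 = -0.7715; r_{23} = e_2·c_3 = 3.5125.
u_3 = c_3 + 0.7715·e_1 − 3.5125·e_2 = (0.7316, -2.1989, 1.4646, -0.7423).
‖u_3‖ = 2.8402, so e_3 = (0.2576, -0.7742, 0.5157, -0.2614).
Qᵀb = (4.0119, -1.4997, 2.5925).
Back-substitute: x_3 = 2.5925/2.8402 = 0.9128.
x_2 = (-1.4997 − 3.5125·0.9128)/4.2230 = -1.1144.
x_1 = (4.0119 − 1.0801·(-1.1144) + 0.7715·0.9128)/6.4807 = 0.9134.

x = (0.9134, -1.1144, 0.9128)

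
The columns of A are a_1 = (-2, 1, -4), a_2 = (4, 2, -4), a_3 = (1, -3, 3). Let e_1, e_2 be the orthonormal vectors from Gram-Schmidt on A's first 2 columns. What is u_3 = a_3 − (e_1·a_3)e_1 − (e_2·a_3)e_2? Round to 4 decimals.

u_3 = (0.3171, -1.9024, -0.6341)

a_1 = (-2, 1, -4); ‖a_1‖ = 4.5826, so e_1 = (-0.4364, 0.2182, -0.8729).
e_1·a_2 = (-0.4364)·4 + 0.2182·2 + (-0.8729)·(-4) = 2.1822.
u_2 = a_2 − 2.1822·e_1 = (4.9524, 1.5238, -2.0952).
‖u_2‖ = 5.5891, so e_2 = (0.8861, 0.2726, -0.3749).
e_1·a_3 = (-0.4364)·1 + 0.2182·(-3) + (-0.8729)·3 = -3.7097; e_2·a_3 = 0.8861·1 + 0.2726·(-3) + (-0.3749)·3 = -1.0565.
u_3 = a_3 + 3.7097·e_1 + 1.0565·e_2 = (0.3171, -1.9024, -0.6341).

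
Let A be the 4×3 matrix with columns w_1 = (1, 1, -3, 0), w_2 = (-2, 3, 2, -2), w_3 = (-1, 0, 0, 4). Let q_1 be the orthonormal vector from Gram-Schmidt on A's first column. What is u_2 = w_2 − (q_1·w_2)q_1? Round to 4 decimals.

w_1 = (1, 1, -3, 0); ‖w_1‖ = 3.3166, so q_1 = (0.3015, 0.3015, -0.9045, 0.0000).
q_1·w_2 = 0.3015·(-2) + 0.3015·3 + (-0.9045)·2 + 0.0000·(-2) = -1.5076.
u_2 = w_2 + 1.5076·q_1 = (-1.5455, 3.4545, 0.6364, -2.0000).

u_2 = (-1.5455, 3.4545, 0.6364, -2.0000)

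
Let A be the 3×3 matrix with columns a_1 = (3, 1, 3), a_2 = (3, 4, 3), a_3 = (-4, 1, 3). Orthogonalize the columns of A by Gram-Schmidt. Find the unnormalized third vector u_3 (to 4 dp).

u_3 = (-3.5000, 0.0000, 3.5000)

a_1 = (3, 1, 3); ‖a_1‖ = 4.3589, so q_1 = (0.6882, 0.2294, 0.6882).
q_1·a_2 = 0.6882·3 + 0.2294·4 + 0.6882·3 = 5.0471.
u_2 = a_2 − 5.0471·q_1 = (-0.4737, 2.8421, -0.4737).
‖u_2‖ = 2.9200, so q_2 = (-0.1622, 0.9733, -0.1622).
q_1·a_3 = 0.6882·(-4) + 0.2294·1 + 0.6882·3 = -0.4588; q_2·a_3 = (-0.1622)·(-4) + 0.9733·1 + (-0.1622)·3 = 1.1355.
u_3 = a_3 + 0.4588·q_1 − 1.1355·q_2 = (-3.5000, 0.0000, 3.5000).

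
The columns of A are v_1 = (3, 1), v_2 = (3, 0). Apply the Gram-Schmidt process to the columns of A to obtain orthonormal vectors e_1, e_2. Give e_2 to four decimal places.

v_1 = (3, 1); ‖v_1‖ = 3.1623, so e_1 = (0.9487, 0.3162).
e_1·v_2 = 0.9487·3 + 0.3162·0 = 2.8460.
u_2 = v_2 − 2.8460·e_1 = (0.3000, -0.9000).
‖u_2‖ = 0.9487, so e_2 = (0.3162, -0.9487).

e_2 = (0.3162, -0.9487)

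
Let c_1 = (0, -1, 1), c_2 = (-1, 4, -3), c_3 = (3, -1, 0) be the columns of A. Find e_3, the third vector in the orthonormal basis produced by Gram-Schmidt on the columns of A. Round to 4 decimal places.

e_3 = (0.5774, 0.5774, 0.5774)

c_1 = (0, -1, 1); ‖c_1‖ = 1.4142, so e_1 = (0.0000, -0.7071, 0.7071).
e_1·c_2 = 0.0000·(-1) + (-0.7071)·4 + 0.7071·(-3) = -4.9497.
u_2 = c_2 + 4.9497·e_1 = (-1.0000, 0.5000, 0.5000).
‖u_2‖ = 1.2247, so e_2 = (-0.8165, 0.4082, 0.4082).
e_1·c_3 = 0.0000·3 + (-0.7071)·(-1) + 0.7071·0 = 0.7071; e_2·c_3 = (-0.8165)·3 + 0.4082·(-1) + 0.4082·0 = -2.8577.
u_3 = c_3 − 0.7071·e_1 + 2.8577·e_2 = (0.6667, 0.6667, 0.6667).
‖u_3‖ = 1.1547, so e_3 = (0.5774, 0.5774, 0.5774).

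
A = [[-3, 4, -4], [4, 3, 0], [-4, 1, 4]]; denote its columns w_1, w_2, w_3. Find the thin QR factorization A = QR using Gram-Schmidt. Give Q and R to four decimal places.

w_1 = (-3, 4, -4); ‖w_1‖ = 6.4031, so e_1 = (-0.4685, 0.6247, -0.6247).
e_1·w_2 = (-0.4685)·4 + 0.6247·3 + (-0.6247)·1 = -0.6247.
u_2 = w_2 + 0.6247·e_1 = (3.7073, 3.3902, 0.6098).
‖u_2‖ = 5.0606, so e_2 = (0.7326, 0.6699, 0.1205).
e_1·w_3 = (-0.4685)·(-4) + 0.6247·0 + (-0.6247)·4 = -0.6247; e_2·w_3 = 0.7326·(-4) + 0.6699·0 + 0.1205·4 = -2.4484.
u_3 = w_3 + 0.6247·e_1 + 2.4484·e_2 = (-2.4990, 2.0305, 3.9048).
‖u_3‖ = 5.0611, so e_3 = (-0.4938, 0.4012, 0.7715).

Q = [[-0.4685, 0.7326, -0.4938], [0.6247, 0.6699, 0.4012], [-0.6247, 0.1205, 0.7715]], R = [[6.4031, -0.6247, -0.6247], [0.0000, 5.0606, -2.4484], [0.0000, 0.0000, 5.0611]]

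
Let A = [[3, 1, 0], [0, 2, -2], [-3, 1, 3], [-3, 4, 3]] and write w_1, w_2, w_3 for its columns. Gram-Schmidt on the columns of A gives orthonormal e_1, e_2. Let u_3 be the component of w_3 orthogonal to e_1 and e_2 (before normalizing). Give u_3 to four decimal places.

u_3 = (1.5800, -2.3600, 1.0600, 0.5200)

w_1 = (3, 0, -3, -3); ‖w_1‖ = 5.1962, so e_1 = (0.5774, 0.0000, -0.5774, -0.5774).
e_1·w_2 = 0.5774·1 + 0.0000·2 + (-0.5774)·1 + (-0.5774)·4 = -2.3094.
u_2 = w_2 + 2.3094·e_1 = (2.3333, 2.0000, -0.3333, 2.6667).
‖u_2‖ = 4.0825, so e_2 = (0.5715, 0.4899, -0.0816, 0.6532).
e_1·w_3 = 0.5774·0 + 0.0000·(-2) + (-0.5774)·3 + (-0.5774)·3 = -3.4641; e_2·w_3 = 0.5715·0 + 0.4899·(-2) + (-0.0816)·3 + 0.6532·3 = 0.7348.
u_3 = w_3 + 3.4641·e_1 − 0.7348·e_2 = (1.5800, -2.3600, 1.0600, 0.5200).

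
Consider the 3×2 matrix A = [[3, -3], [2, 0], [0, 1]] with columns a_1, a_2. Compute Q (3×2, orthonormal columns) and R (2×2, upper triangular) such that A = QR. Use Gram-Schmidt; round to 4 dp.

a_1 = (3, 2, 0); ‖a_1‖ = 3.6056, so q_1 = (0.8321, 0.5547, 0.0000).
q_1·a_2 = 0.8321·(-3) + 0.5547·0 + 0.0000·1 = -2.4962.
u_2 = a_2 + 2.4962·q_1 = (-0.9231, 1.3846, 1.0000).
‖u_2‖ = 1.9415, so q_2 = (-0.4755, 0.7132, 0.5151).

Q = [[0.8321, -0.4755], [0.5547, 0.7132], [0.0000, 0.5151]], R = [[3.6056, -2.4962], [0.0000, 1.9415]]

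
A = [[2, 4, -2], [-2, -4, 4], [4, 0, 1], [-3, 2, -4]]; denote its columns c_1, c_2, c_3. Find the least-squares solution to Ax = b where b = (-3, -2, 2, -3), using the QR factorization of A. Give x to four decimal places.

c_1 = (2, -2, 4, -3); ‖c_1‖ = 5.7446, so q_1 = (0.3482, -0.3482, 0.6963, -0.5222).
q_1·c_2 = 0.3482·4 + (-0.3482)·(-4) + 0.6963·0 + (-0.5222)·2 = 1.7408.
u_2 = c_2 − 1.7408·q_1 = (3.3939, -3.3939, -1.2121, 2.9091).
‖u_2‖ = 5.7419, so q_2 = (0.5911, -0.5911, -0.2111, 0.5066).
q_1·c_3 = 0.3482·(-2) + (-0.3482)·4 + 0.6963·1 + (-0.5222)·(-4) = 0.6963; q_2·c_3 = 0.5911·(-2) + (-0.5911)·4 + (-0.2111)·1 + 0.5066·(-4) = -5.7841.
u_3 = c_3 − 0.6963·q_1 + 5.7841·q_2 = (1.1765, 0.8235, -0.7059, -0.7059).
‖u_3‖ = 1.7489, so q_3 = (0.6727, 0.4709, -0.4036, -0.4036).
Qᵀb = (2.6112, -2.5332, -2.5562).
Back-substitute: x_3 = -2.5562/1.7489 = -1.4615.
x_2 = (-2.5332 + 5.7841·(-1.4615))/5.7419 = -1.9135.
x_1 = (2.6112 − 1.7408·(-1.9135) − 0.6963·(-1.4615))/5.7446 = 1.2115.

x = (1.2115, -1.9135, -1.4615)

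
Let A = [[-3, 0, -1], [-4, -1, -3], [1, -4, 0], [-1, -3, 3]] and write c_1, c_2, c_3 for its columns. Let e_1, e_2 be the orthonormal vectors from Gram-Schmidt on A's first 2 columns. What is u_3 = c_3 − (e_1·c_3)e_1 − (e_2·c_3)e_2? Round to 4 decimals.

u_3 = (0.4286, -1.3810, -1.6190, 2.6190)

e_1 = c_1/‖c_1‖ = (-3, -4, 1, -1)/5.1962 = (-0.5774, -0.7698, 0.1925, -0.1925).
r_{12} = e_1·c_2 = 0.5774.
u_2 = c_2 − 0.5774·e_1 = (0.3333, -0.5556, -4.1111, -2.8889).
‖u_2‖ = 5.0662, so e_2 = (0.0658, -0.1097, -0.8115, -0.5702).
r_{13} = e_1·c_3 = 2.3094; r_{23} = e_2·c_3 = -1.4475.
u_3 = c_3 − 2.3094·e_1 + 1.4475·e_2 = (0.4286, -1.3810, -1.6190, 2.6190).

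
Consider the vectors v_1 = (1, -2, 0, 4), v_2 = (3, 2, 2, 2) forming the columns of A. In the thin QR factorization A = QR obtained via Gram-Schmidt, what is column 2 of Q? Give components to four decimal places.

v_1 = (1, -2, 0, 4); ‖v_1‖ = 4.5826, so q_1 = (0.2182, -0.4364, 0.0000, 0.8729).
q_1·v_2 = 0.2182·3 + (-0.4364)·2 + 0.0000·2 + 0.8729·2 = 1.5275.
u_2 = v_2 − 1.5275·q_1 = (2.6667, 2.6667, 2.0000, 0.6667).
‖u_2‖ = 4.3205, so q_2 = (0.6172, 0.6172, 0.4629, 0.1543).

q_2 = (0.6172, 0.6172, 0.4629, 0.1543)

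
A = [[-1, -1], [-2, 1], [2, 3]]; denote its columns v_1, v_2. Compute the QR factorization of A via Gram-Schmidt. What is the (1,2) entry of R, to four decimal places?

r_{12} = 1.6667

v_1 = (-1, -2, 2); ‖v_1‖ = 3.0000, so e_1 = (-0.3333, -0.6667, 0.6667).
r_{12} = e_1·v_2 = 1.6667.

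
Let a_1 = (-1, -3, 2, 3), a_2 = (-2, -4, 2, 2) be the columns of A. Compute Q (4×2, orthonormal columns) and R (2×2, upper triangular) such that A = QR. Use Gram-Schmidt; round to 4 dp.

Q = [[-0.2085, -0.5563], [-0.6255, -0.5057], [0.4170, -0.0506], [0.6255, -0.6574]], R = [[4.7958, 5.0043], [0.0000, 1.7195]]

a_1 = (-1, -3, 2, 3); ‖a_1‖ = 4.7958, so q_1 = (-0.2085, -0.6255, 0.4170, 0.6255).
q_1·a_2 = (-0.2085)·(-2) + (-0.6255)·(-4) + 0.4170·2 + 0.6255·2 = 5.0043.
u_2 = a_2 − 5.0043·q_1 = (-0.9565, -0.8696, -0.0870, -1.1304).
‖u_2‖ = 1.7195, so q_2 = (-0.5563, -0.5057, -0.0506, -0.6574).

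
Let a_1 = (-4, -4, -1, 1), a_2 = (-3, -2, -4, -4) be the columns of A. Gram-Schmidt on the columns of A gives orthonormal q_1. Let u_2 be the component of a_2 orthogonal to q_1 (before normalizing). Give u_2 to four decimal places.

u_2 = (-0.6471, 0.3529, -3.4118, -4.5882)

a_1 = (-4, -4, -1, 1); ‖a_1‖ = 5.8310, so q_1 = (-0.6860, -0.6860, -0.1715, 0.1715).
q_1·a_2 = (-0.6860)·(-3) + (-0.6860)·(-2) + (-0.1715)·(-4) + 0.1715·(-4) = 3.4300.
u_2 = a_2 − 3.4300·q_1 = (-0.6471, 0.3529, -3.4118, -4.5882).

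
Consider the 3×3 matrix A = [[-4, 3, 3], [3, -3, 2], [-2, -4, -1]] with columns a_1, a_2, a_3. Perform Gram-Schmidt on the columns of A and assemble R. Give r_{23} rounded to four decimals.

r_{23} = 0.9810

a_1 = (-4, 3, -2); ‖a_1‖ = 5.3852, so q_1 = (-0.7428, 0.5571, -0.3714).
q_1·a_2 = (-0.7428)·3 + 0.5571·(-3) + (-0.3714)·(-4) = -2.4140.
u_2 = a_2 + 2.4140·q_1 = (1.2069, -1.6552, -4.8966).
‖u_2‖ = 5.3078, so q_2 = (0.2274, -0.3118, -0.9225).
r_{23} = q_2·a_3 = 0.9810.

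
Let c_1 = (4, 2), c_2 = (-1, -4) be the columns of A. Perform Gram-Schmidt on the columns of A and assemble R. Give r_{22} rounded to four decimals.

r_{22} = 3.1305

q_1 = c_1/‖c_1‖ = (4, 2)/4.4721 = (0.8944, 0.4472).
r_{12} = q_1·c_2 = -2.6833.
u_2 = c_2 + 2.6833·q_1 = (1.4000, -2.8000).
r_{22} = ‖u_2‖ = 3.1305.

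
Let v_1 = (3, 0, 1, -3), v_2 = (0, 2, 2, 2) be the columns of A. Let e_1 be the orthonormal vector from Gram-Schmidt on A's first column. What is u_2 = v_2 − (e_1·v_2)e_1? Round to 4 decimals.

v_1 = (3, 0, 1, -3); ‖v_1‖ = 4.3589, so e_1 = (0.6882, 0.0000, 0.2294, -0.6882).
e_1·v_2 = 0.6882·0 + 0.0000·2 + 0.2294·2 + (-0.6882)·2 = -0.9177.
u_2 = v_2 + 0.9177·e_1 = (0.6316, 2.0000, 2.2105, 1.3684).

u_2 = (0.6316, 2.0000, 2.2105, 1.3684)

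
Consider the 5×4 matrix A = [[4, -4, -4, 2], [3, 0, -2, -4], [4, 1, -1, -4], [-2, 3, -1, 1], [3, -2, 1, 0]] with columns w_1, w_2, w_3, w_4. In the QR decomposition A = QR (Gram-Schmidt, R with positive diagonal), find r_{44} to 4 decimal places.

w_1 = (4, 3, 4, -2, 3); ‖w_1‖ = 7.3485, so q_1 = (0.5443, 0.4082, 0.5443, -0.2722, 0.4082).
q_1·w_2 = 0.5443·(-4) + 0.4082·0 + 0.5443·1 + (-0.2722)·3 + 0.4082·(-2) = -3.2660.
u_2 = w_2 + 3.2660·q_1 = (-2.2222, 1.3333, 2.7778, 2.1111, -0.6667).
‖u_2‖ = 4.3970, so q_2 = (-0.5054, 0.3032, 0.6317, 0.4801, -0.1516).
q_1·w_3 = 0.5443·(-4) + 0.4082·(-2) + 0.5443·(-1) + (-0.2722)·(-1) + 0.4082·1 = -2.8577; q_2·w_3 = (-0.5054)·(-4) + 0.3032·(-2) + 0.6317·(-1) + 0.4801·(-1) + (-0.1516)·1 = 0.1516.
u_3 = w_3 + 2.8577·q_1 − 0.1516·q_2 = (-2.3678, -0.8793, 0.4598, -1.8506, 2.1897).
‖u_3‖ = 3.8484, so q_3 = (-0.6153, -0.2285, 0.1195, -0.4809, 0.5690).
q_1·w_4 = 0.5443·2 + 0.4082·(-4) + 0.5443·(-4) + (-0.2722)·1 + 0.4082·0 = -2.9938; q_2·w_4 = (-0.5054)·2 + 0.3032·(-4) + 0.6317·(-4) + 0.4801·1 + (-0.1516)·0 = -4.2706; q_3·w_4 = (-0.6153)·2 + (-0.2285)·(-4) + 0.1195·(-4) + (-0.4809)·1 + 0.5690·0 = -1.2753.
u_4 = w_4 + 2.9938·q_1 + 4.2706·q_2 + 1.2753·q_3 = (0.6866, -1.7742, 0.4800, 1.6224, 1.3003).
r_{44} = ‖u_4‖ = 2.8587.

r_{44} = 2.8587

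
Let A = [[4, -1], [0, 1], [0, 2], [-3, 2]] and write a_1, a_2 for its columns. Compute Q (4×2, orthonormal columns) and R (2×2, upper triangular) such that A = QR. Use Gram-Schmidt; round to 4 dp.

Q = [[0.8000, 0.2449], [0.0000, 0.4082], [0.0000, 0.8165], [-0.6000, 0.3266]], R = [[5.0000, -2.0000], [0.0000, 2.4495]]

a_1 = (4, 0, 0, -3); ‖a_1‖ = 5.0000, so e_1 = (0.8000, 0.0000, 0.0000, -0.6000).
e_1·a_2 = 0.8000·(-1) + 0.0000·1 + 0.0000·2 + (-0.6000)·2 = -2.0000.
u_2 = a_2 + 2.0000·e_1 = (0.6000, 1.0000, 2.0000, 0.8000).
‖u_2‖ = 2.4495, so e_2 = (0.2449, 0.4082, 0.8165, 0.3266).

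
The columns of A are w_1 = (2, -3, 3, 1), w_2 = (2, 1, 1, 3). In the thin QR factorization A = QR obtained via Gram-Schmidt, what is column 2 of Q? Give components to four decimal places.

e_2 = (0.3878, 0.5333, 0.0242, 0.7514)

e_1 = w_1/‖w_1‖ = (2, -3, 3, 1)/4.7958 = (0.4170, -0.6255, 0.6255, 0.2085).
r_{12} = e_1·w_2 = 1.4596.
u_2 = w_2 − 1.4596·e_1 = (1.3913, 1.9130, 0.0870, 2.6957).
‖u_2‖ = 3.5874, so e_2 = (0.3878, 0.5333, 0.0242, 0.7514).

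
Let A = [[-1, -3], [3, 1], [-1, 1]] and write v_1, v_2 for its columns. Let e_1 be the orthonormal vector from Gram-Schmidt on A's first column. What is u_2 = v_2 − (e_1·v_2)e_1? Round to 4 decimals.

e_1 = v_1/‖v_1‖ = (-1, 3, -1)/3.3166 = (-0.3015, 0.9045, -0.3015).
r_{12} = e_1·v_2 = 1.5076.
u_2 = v_2 − 1.5076·e_1 = (-2.5455, -0.3636, 1.4545).

u_2 = (-2.5455, -0.3636, 1.4545)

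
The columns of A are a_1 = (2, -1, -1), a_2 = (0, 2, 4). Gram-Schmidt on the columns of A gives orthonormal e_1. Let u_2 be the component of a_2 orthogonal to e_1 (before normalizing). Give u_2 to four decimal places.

e_1 = a_1/‖a_1‖ = (2, -1, -1)/2.4495 = (0.8165, -0.4082, -0.4082).
r_{12} = e_1·a_2 = -2.4495.
u_2 = a_2 + 2.4495·e_1 = (2.0000, 1.0000, 3.0000).

u_2 = (2.0000, 1.0000, 3.0000)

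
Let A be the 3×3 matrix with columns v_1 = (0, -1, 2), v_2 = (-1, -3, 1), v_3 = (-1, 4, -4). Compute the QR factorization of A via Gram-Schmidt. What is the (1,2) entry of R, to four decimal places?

v_1 = (0, -1, 2); ‖v_1‖ = 2.2361, so q_1 = (0.0000, -0.4472, 0.8944).
r_{12} = q_1·v_2 = 2.2361.

r_{12} = 2.2361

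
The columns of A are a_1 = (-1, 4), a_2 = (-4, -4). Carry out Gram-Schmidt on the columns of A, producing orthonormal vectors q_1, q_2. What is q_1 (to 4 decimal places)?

q_1 = (-0.2425, 0.9701)

a_1 = (-1, 4); ‖a_1‖ = 4.1231, so q_1 = (-0.2425, 0.9701).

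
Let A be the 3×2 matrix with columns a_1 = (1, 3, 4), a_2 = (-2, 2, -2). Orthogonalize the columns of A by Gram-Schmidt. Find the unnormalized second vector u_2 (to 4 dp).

u_2 = (-1.8462, 2.4615, -1.3846)

a_1 = (1, 3, 4); ‖a_1‖ = 5.0990, so e_1 = (0.1961, 0.5883, 0.7845).
e_1·a_2 = 0.1961·(-2) + 0.5883·2 + 0.7845·(-2) = -0.7845.
u_2 = a_2 + 0.7845·e_1 = (-1.8462, 2.4615, -1.3846).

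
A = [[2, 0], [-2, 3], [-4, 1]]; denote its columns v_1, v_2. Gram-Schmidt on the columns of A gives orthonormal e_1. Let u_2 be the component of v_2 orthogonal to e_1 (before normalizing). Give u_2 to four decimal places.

u_2 = (0.8333, 2.1667, -0.6667)

e_1 = v_1/‖v_1‖ = (2, -2, -4)/4.8990 = (0.4082, -0.4082, -0.8165).
r_{12} = e_1·v_2 = -2.0412.
u_2 = v_2 + 2.0412·e_1 = (0.8333, 2.1667, -0.6667).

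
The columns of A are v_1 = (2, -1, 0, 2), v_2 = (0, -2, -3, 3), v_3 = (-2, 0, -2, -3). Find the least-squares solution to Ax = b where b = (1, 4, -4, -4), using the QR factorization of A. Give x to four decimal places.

x = (1.5220, -0.6667, 1.8365)

q_1 = v_1/‖v_1‖ = (2, -1, 0, 2)/3.0000 = (0.6667, -0.3333, 0.0000, 0.6667).
r_{12} = q_1·v_2 = 2.6667.
u_2 = v_2 − 2.6667·q_1 = (-1.7778, -1.1111, -3.0000, 1.2222).
‖u_2‖ = 3.8586, so q_2 = (-0.4607, -0.2880, -0.7775, 0.3168).
r_{13} = q_1·v_3 = -3.3333; r_{23} = q_2·v_3 = 1.5262.
u_3 = v_3 + 3.3333·q_1 − 1.5262·q_2 = (0.9254, -0.6716, -0.8134, -1.2612).
‖u_3‖ = 1.8867, so q_3 = (0.4905, -0.3560, -0.4311, -0.6685).
Qᵀb = (-3.3333, 0.2304, 3.4649).
Back-substitute: x_3 = 3.4649/1.8867 = 1.8365.
x_2 = (0.2304 − 1.5262·1.8365)/3.8586 = -0.6667.
x_1 = (-3.3333 − 2.6667·(-0.6667) + 3.3333·1.8365)/3.0000 = 1.5220.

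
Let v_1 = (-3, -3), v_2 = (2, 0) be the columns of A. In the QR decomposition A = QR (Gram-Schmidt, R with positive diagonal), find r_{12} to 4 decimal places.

v_1 = (-3, -3); ‖v_1‖ = 4.2426, so q_1 = (-0.7071, -0.7071).
r_{12} = q_1·v_2 = -1.4142.

r_{12} = -1.4142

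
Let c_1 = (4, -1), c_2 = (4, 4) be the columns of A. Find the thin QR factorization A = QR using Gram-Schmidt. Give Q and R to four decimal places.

c_1 = (4, -1); ‖c_1‖ = 4.1231, so e_1 = (0.9701, -0.2425).
e_1·c_2 = 0.9701·4 + (-0.2425)·4 = 2.9104.
u_2 = c_2 − 2.9104·e_1 = (1.1765, 4.7059).
‖u_2‖ = 4.8507, so e_2 = (0.2425, 0.9701).

Q = [[0.9701, 0.2425], [-0.2425, 0.9701]], R = [[4.1231, 2.9104], [0.0000, 4.8507]]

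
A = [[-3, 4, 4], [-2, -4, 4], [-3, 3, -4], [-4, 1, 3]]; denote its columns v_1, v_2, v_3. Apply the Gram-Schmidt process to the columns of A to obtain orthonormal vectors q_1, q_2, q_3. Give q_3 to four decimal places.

v_1 = (-3, -2, -3, -4); ‖v_1‖ = 6.1644, so q_1 = (-0.4867, -0.3244, -0.4867, -0.6489).
q_1·v_2 = (-0.4867)·4 + (-0.3244)·(-4) + (-0.4867)·3 + (-0.6489)·1 = -2.7578.
u_2 = v_2 + 2.7578·q_1 = (2.6579, -4.8947, 1.6579, -0.7895).
‖u_2‖ = 5.8647, so q_2 = (0.4532, -0.8346, 0.2827, -0.1346).
q_1·v_3 = (-0.4867)·4 + (-0.3244)·4 + (-0.4867)·(-4) + (-0.6489)·3 = -3.2444; q_2·v_3 = 0.4532·4 + (-0.8346)·4 + 0.2827·(-4) + (-0.1346)·3 = -3.0602.
u_3 = v_3 + 3.2444·q_1 + 3.0602·q_2 = (3.8080, 0.3933, -4.7138, 0.4828).
‖u_3‖ = 6.0917, so q_3 = (0.6251, 0.0646, -0.7738, 0.0793).

q_3 = (0.6251, 0.0646, -0.7738, 0.0793)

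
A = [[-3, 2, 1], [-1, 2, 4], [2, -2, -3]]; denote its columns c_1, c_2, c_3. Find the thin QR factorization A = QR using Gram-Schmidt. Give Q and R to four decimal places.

c_1 = (-3, -1, 2); ‖c_1‖ = 3.7417, so q_1 = (-0.8018, -0.2673, 0.5345).
q_1·c_2 = (-0.8018)·2 + (-0.2673)·2 + 0.5345·(-2) = -3.2071.
u_2 = c_2 + 3.2071·q_1 = (-0.5714, 1.1429, -0.2857).
‖u_2‖ = 1.3093, so q_2 = (-0.4364, 0.8729, -0.2182).
q_1·c_3 = (-0.8018)·1 + (-0.2673)·4 + 0.5345·(-3) = -3.4744; q_2·c_3 = (-0.4364)·1 + 0.8729·4 + (-0.2182)·(-3) = 3.7097.
u_3 = c_3 + 3.4744·q_1 − 3.7097·q_2 = (-0.1667, -0.1667, -0.3333).
‖u_3‖ = 0.4082, so q_3 = (-0.4082, -0.4082, -0.8165).

Q = [[-0.8018, -0.4364, -0.4082], [-0.2673, 0.8729, -0.4082], [0.5345, -0.2182, -0.8165]], R = [[3.7417, -3.2071, -3.4744], [0.0000, 1.3093, 3.7097], [0.0000, 0.0000, 0.4082]]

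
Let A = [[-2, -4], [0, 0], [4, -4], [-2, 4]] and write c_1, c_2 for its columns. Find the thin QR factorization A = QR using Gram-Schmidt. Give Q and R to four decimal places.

Q = [[-0.4082, -0.8729], [0.0000, 0.0000], [0.8165, -0.2182], [-0.4082, 0.4364]], R = [[4.8990, -3.2660], [0.0000, 6.1101]]

c_1 = (-2, 0, 4, -2); ‖c_1‖ = 4.8990, so q_1 = (-0.4082, 0.0000, 0.8165, -0.4082).
q_1·c_2 = (-0.4082)·(-4) + 0.0000·0 + 0.8165·(-4) + (-0.4082)·4 = -3.2660.
u_2 = c_2 + 3.2660·q_1 = (-5.3333, 0.0000, -1.3333, 2.6667).
‖u_2‖ = 6.1101, so q_2 = (-0.8729, 0.0000, -0.2182, 0.4364).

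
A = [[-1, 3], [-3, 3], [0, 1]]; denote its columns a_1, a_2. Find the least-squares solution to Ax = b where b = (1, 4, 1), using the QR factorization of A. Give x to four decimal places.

q_1 = a_1/‖a_1‖ = (-1, -3, 0)/3.1623 = (-0.3162, -0.9487, 0.0000).
r_{12} = q_1·a_2 = -3.7947.
u_2 = a_2 + 3.7947·q_1 = (1.8000, -0.6000, 1.0000).
‖u_2‖ = 2.1448, so q_2 = (0.8393, -0.2798, 0.4663).
Qᵀb = (-4.1110, 0.1865).
Back-substitute: x_2 = 0.1865/2.1448 = 0.0870.
x_1 = (-4.1110 + 3.7947·0.0870)/3.1623 = -1.1957.

x = (-1.1957, 0.0870)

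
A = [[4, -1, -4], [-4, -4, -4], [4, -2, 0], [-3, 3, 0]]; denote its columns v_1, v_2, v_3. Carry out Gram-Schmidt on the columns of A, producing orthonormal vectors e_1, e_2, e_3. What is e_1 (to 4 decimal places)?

e_1 = (0.5298, -0.5298, 0.5298, -0.3974)

v_1 = (4, -4, 4, -3); ‖v_1‖ = 7.5498, so e_1 = (0.5298, -0.5298, 0.5298, -0.3974).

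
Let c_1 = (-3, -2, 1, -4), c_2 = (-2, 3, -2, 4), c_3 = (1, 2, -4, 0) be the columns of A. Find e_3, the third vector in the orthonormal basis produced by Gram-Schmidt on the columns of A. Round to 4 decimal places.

e_1 = c_1/‖c_1‖ = (-3, -2, 1, -4)/5.4772 = (-0.5477, -0.3651, 0.1826, -0.7303).
r_{12} = e_1·c_2 = -3.2863.
u_2 = c_2 + 3.2863·e_1 = (-3.8000, 1.8000, -1.4000, 1.6000).
‖u_2‖ = 4.7117, so e_2 = (-0.8065, 0.3820, -0.2971, 0.3396).
r_{13} = e_1·c_3 = -2.0083; r_{23} = e_2·c_3 = 1.1461.
u_3 = c_3 + 2.0083·e_1 − 1.1461·e_2 = (0.8243, 0.8288, -3.2928, -1.8559).
‖u_3‖ = 3.9564, so e_3 = (0.2084, 0.2095, -0.8323, -0.4691).

e_3 = (0.2084, 0.2095, -0.8323, -0.4691)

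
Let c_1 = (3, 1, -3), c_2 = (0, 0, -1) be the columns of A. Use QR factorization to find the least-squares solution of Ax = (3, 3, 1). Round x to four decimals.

c_1 = (3, 1, -3); ‖c_1‖ = 4.3589, so q_1 = (0.6882, 0.2294, -0.6882).
q_1·c_2 = 0.6882·0 + 0.2294·0 + (-0.6882)·(-1) = 0.6882.
u_2 = c_2 − 0.6882·q_1 = (-0.4737, -0.1579, -0.5263).
‖u_2‖ = 0.7255, so q_2 = (-0.6529, -0.2176, -0.7255).
Qᵀb = (2.0647, -3.3372).
Back-substitute: x_2 = -3.3372/0.7255 = -4.6000.
x_1 = (2.0647 − 0.6882·(-4.6000))/4.3589 = 1.2000.

x = (1.2000, -4.6000)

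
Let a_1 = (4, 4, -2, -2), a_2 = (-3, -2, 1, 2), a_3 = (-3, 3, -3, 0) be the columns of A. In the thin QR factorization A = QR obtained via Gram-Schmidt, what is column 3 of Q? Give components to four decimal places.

q_3 = (-0.6228, 0.0778, -0.4671, -0.6228)

q_1 = a_1/‖a_1‖ = (4, 4, -2, -2)/6.3246 = (0.6325, 0.6325, -0.3162, -0.3162).
r_{12} = q_1·a_2 = -4.1110.
u_2 = a_2 + 4.1110·q_1 = (-0.4000, 0.6000, -0.3000, 0.7000).
‖u_2‖ = 1.0488, so q_2 = (-0.3814, 0.5721, -0.2860, 0.6674).
r_{13} = q_1·a_3 = 0.9487; r_{23} = q_2·a_3 = 3.7185.
u_3 = a_3 − 0.9487·q_1 − 3.7185·q_2 = (-2.1818, 0.2727, -1.6364, -2.1818).
‖u_3‖ = 3.5032, so q_3 = (-0.6228, 0.0778, -0.4671, -0.6228).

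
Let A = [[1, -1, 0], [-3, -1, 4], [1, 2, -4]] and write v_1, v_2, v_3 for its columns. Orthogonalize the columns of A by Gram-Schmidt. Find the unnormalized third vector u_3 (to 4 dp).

u_3 = (-0.4000, -0.2400, -0.3200)

v_1 = (1, -3, 1); ‖v_1‖ = 3.3166, so q_1 = (0.3015, -0.9045, 0.3015).
q_1·v_2 = 0.3015·(-1) + (-0.9045)·(-1) + 0.3015·2 = 1.2060.
u_2 = v_2 − 1.2060·q_1 = (-1.3636, 0.0909, 1.6364).
‖u_2‖ = 2.1320, so q_2 = (-0.6396, 0.0426, 0.7675).
q_1·v_3 = 0.3015·0 + (-0.9045)·4 + 0.3015·(-4) = -4.8242; q_2·v_3 = (-0.6396)·0 + 0.0426·4 + 0.7675·(-4) = -2.8995.
u_3 = v_3 + 4.8242·q_1 + 2.8995·q_2 = (-0.4000, -0.2400, -0.3200).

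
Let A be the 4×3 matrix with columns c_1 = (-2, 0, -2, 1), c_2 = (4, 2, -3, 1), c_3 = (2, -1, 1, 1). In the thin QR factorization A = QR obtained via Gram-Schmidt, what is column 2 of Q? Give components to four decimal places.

e_2 = (0.6910, 0.3658, -0.5894, 0.2032)

c_1 = (-2, 0, -2, 1); ‖c_1‖ = 3.0000, so e_1 = (-0.6667, 0.0000, -0.6667, 0.3333).
e_1·c_2 = (-0.6667)·4 + 0.0000·2 + (-0.6667)·(-3) + 0.3333·1 = -0.3333.
u_2 = c_2 + 0.3333·e_1 = (3.7778, 2.0000, -3.2222, 1.1111).
‖u_2‖ = 5.4671, so e_2 = (0.6910, 0.3658, -0.5894, 0.2032).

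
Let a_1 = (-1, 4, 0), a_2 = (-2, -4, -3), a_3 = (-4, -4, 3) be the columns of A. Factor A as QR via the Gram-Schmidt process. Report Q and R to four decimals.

Q = [[-0.2425, -0.6755, -0.6963], [0.9701, -0.1689, -0.1741], [0.0000, -0.7177, 0.6963]], R = [[4.1231, -3.3955, -2.9104], [0.0000, 4.1798, 1.2244], [0.0000, 0.0000, 5.5705]]

a_1 = (-1, 4, 0); ‖a_1‖ = 4.1231, so q_1 = (-0.2425, 0.9701, 0.0000).
q_1·a_2 = (-0.2425)·(-2) + 0.9701·(-4) + 0.0000·(-3) = -3.3955.
u_2 = a_2 + 3.3955·q_1 = (-2.8235, -0.7059, -3.0000).
‖u_2‖ = 4.1798, so q_2 = (-0.6755, -0.1689, -0.7177).
q_1·a_3 = (-0.2425)·(-4) + 0.9701·(-4) + 0.0000·3 = -2.9104; q_2·a_3 = (-0.6755)·(-4) + (-0.1689)·(-4) + (-0.7177)·3 = 1.2244.
u_3 = a_3 + 2.9104·q_1 − 1.2244·q_2 = (-3.8788, -0.9697, 3.8788).
‖u_3‖ = 5.5705, so q_3 = (-0.6963, -0.1741, 0.6963).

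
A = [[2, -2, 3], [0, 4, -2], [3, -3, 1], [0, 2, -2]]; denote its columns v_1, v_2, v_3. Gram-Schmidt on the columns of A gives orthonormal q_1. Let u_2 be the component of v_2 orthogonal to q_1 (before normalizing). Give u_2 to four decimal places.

v_1 = (2, 0, 3, 0); ‖v_1‖ = 3.6056, so q_1 = (0.5547, 0.0000, 0.8321, 0.0000).
q_1·v_2 = 0.5547·(-2) + 0.0000·4 + 0.8321·(-3) + 0.0000·2 = -3.6056.
u_2 = v_2 + 3.6056·q_1 = (0.0000, 4.0000, 0.0000, 2.0000).

u_2 = (0.0000, 4.0000, 0.0000, 2.0000)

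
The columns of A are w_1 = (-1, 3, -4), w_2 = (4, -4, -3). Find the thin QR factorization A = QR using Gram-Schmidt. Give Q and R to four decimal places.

Q = [[-0.1961, 0.6052], [0.5883, -0.5568], [-0.7845, -0.5689]], R = [[5.0990, -0.7845], [0.0000, 6.3549]]

w_1 = (-1, 3, -4); ‖w_1‖ = 5.0990, so e_1 = (-0.1961, 0.5883, -0.7845).
e_1·w_2 = (-0.1961)·4 + 0.5883·(-4) + (-0.7845)·(-3) = -0.7845.
u_2 = w_2 + 0.7845·e_1 = (3.8462, -3.5385, -3.6154).
‖u_2‖ = 6.3549, so e_2 = (0.6052, -0.5568, -0.5689).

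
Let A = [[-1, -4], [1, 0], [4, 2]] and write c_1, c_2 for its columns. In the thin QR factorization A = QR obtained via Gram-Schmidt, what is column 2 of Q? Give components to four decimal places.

c_1 = (-1, 1, 4); ‖c_1‖ = 4.2426, so q_1 = (-0.2357, 0.2357, 0.9428).
q_1·c_2 = (-0.2357)·(-4) + 0.2357·0 + 0.9428·2 = 2.8284.
u_2 = c_2 − 2.8284·q_1 = (-3.3333, -0.6667, -0.6667).
‖u_2‖ = 3.4641, so q_2 = (-0.9623, -0.1925, -0.1925).

q_2 = (-0.9623, -0.1925, -0.1925)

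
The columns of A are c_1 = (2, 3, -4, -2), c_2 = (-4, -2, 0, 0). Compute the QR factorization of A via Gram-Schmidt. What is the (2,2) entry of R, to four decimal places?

c_1 = (2, 3, -4, -2); ‖c_1‖ = 5.7446, so e_1 = (0.3482, 0.5222, -0.6963, -0.3482).
e_1·c_2 = 0.3482·(-4) + 0.5222·(-2) + (-0.6963)·0 + (-0.3482)·0 = -2.4371.
u_2 = c_2 + 2.4371·e_1 = (-3.1515, -0.7273, -1.6970, -0.8485).
r_{22} = ‖u_2‖ = 3.7497.

r_{22} = 3.7497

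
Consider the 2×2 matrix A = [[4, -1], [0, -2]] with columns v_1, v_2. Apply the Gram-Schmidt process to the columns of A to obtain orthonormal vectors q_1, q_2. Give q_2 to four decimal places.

q_1 = v_1/‖v_1‖ = (4, 0)/4.0000 = (1.0000, 0.0000).
r_{12} = q_1·v_2 = -1.0000.
u_2 = v_2 + 1.0000·q_1 = (0.0000, -2.0000).
‖u_2‖ = 2.0000, so q_2 = (0.0000, -1.0000).

q_2 = (0.0000, -1.0000)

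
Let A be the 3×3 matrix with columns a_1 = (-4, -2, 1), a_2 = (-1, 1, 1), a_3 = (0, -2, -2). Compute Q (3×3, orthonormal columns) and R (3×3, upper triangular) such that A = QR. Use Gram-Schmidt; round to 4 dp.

Q = [[-0.8729, -0.2673, -0.4082], [-0.4364, 0.8018, 0.4082], [0.2182, 0.5345, -0.8165]], R = [[4.5826, 0.6547, 0.4364], [0.0000, 1.6036, -2.6726], [0.0000, 0.0000, 0.8165]]

a_1 = (-4, -2, 1); ‖a_1‖ = 4.5826, so q_1 = (-0.8729, -0.4364, 0.2182).
q_1·a_2 = (-0.8729)·(-1) + (-0.4364)·1 + 0.2182·1 = 0.6547.
u_2 = a_2 − 0.6547·q_1 = (-0.4286, 1.2857, 0.8571).
‖u_2‖ = 1.6036, so q_2 = (-0.2673, 0.8018, 0.5345).
q_1·a_3 = (-0.8729)·0 + (-0.4364)·(-2) + 0.2182·(-2) = 0.4364; q_2·a_3 = (-0.2673)·0 + 0.8018·(-2) + 0.5345·(-2) = -2.6726.
u_3 = a_3 − 0.4364·q_1 + 2.6726·q_2 = (-0.3333, 0.3333, -0.6667).
‖u_3‖ = 0.8165, so q_3 = (-0.4082, 0.4082, -0.8165).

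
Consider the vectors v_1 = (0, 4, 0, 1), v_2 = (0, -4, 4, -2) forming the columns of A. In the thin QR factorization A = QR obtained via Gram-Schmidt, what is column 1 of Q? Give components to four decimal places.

v_1 = (0, 4, 0, 1); ‖v_1‖ = 4.1231, so q_1 = (0.0000, 0.9701, 0.0000, 0.2425).

q_1 = (0.0000, 0.9701, 0.0000, 0.2425)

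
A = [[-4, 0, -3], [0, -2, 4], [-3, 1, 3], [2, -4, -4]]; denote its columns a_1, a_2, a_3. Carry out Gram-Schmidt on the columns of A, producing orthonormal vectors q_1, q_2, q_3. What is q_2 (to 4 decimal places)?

q_1 = a_1/‖a_1‖ = (-4, 0, -3, 2)/5.3852 = (-0.7428, 0.0000, -0.5571, 0.3714).
r_{12} = q_1·a_2 = -2.0426.
u_2 = a_2 + 2.0426·q_1 = (-1.5172, -2.0000, -0.1379, -3.2414).
‖u_2‖ = 4.1021, so q_2 = (-0.3699, -0.4875, -0.0336, -0.7902).

q_2 = (-0.3699, -0.4875, -0.0336, -0.7902)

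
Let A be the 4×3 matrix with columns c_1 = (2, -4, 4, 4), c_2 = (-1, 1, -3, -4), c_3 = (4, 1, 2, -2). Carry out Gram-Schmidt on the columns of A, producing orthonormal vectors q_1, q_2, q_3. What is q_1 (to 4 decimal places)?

c_1 = (2, -4, 4, 4); ‖c_1‖ = 7.2111, so q_1 = (0.2774, -0.5547, 0.5547, 0.5547).

q_1 = (0.2774, -0.5547, 0.5547, 0.5547)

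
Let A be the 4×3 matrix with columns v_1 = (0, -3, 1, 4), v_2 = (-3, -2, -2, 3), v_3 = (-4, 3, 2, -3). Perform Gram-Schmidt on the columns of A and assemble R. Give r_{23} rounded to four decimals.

v_1 = (0, -3, 1, 4); ‖v_1‖ = 5.0990, so q_1 = (0.0000, -0.5883, 0.1961, 0.7845).
q_1·v_2 = 0.0000·(-3) + (-0.5883)·(-2) + 0.1961·(-2) + 0.7845·3 = 3.1379.
u_2 = v_2 − 3.1379·q_1 = (-3.0000, -0.1538, -2.6154, 0.5385).
‖u_2‖ = 4.0192, so q_2 = (-0.7464, -0.0383, -0.6507, 0.1340).
r_{23} = q_2·v_3 = 1.1675.

r_{23} = 1.1675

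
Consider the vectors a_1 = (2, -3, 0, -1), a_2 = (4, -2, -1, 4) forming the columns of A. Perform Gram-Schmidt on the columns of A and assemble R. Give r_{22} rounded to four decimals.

q_1 = a_1/‖a_1‖ = (2, -3, 0, -1)/3.7417 = (0.5345, -0.8018, 0.0000, -0.2673).
r_{12} = q_1·a_2 = 2.6726.
u_2 = a_2 − 2.6726·q_1 = (2.5714, 0.1429, -1.0000, 4.7143).
r_{22} = ‖u_2‖ = 5.4642.

r_{22} = 5.4642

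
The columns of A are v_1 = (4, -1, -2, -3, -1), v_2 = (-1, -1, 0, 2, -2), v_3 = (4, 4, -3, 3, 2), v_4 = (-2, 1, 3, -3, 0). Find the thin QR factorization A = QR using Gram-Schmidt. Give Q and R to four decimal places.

v_1 = (4, -1, -2, -3, -1); ‖v_1‖ = 5.5678, so q_1 = (0.7184, -0.1796, -0.3592, -0.5388, -0.1796).
q_1·v_2 = 0.7184·(-1) + (-0.1796)·(-1) + (-0.3592)·0 + (-0.5388)·2 + (-0.1796)·(-2) = -1.2572.
u_2 = v_2 + 1.2572·q_1 = (-0.0968, -1.2258, -0.4516, 1.3226, -2.2258).
‖u_2‖ = 2.9016, so q_2 = (-0.0334, -0.4225, -0.1556, 0.4558, -0.7671).
q_1·v_3 = 0.7184·4 + (-0.1796)·4 + (-0.3592)·(-3) + (-0.5388)·3 + (-0.1796)·2 = 1.2572; q_2·v_3 = (-0.0334)·4 + (-0.4225)·4 + (-0.1556)·(-3) + 0.4558·3 + (-0.7671)·2 = -1.5231.
u_3 = v_3 − 1.2572·q_1 + 1.5231·q_2 = (3.0460, 3.5824, -2.7854, 4.3716, 1.0575).
‖u_3‖ = 7.0781, so q_3 = (0.4303, 0.5061, -0.3935, 0.6176, 0.1494).
q_1·v_4 = 0.7184·(-2) + (-0.1796)·1 + (-0.3592)·3 + (-0.5388)·(-3) + (-0.1796)·0 = -1.0776; q_2·v_4 = (-0.0334)·(-2) + (-0.4225)·1 + (-0.1556)·3 + 0.4558·(-3) + (-0.7671)·0 = -2.1901; q_3·v_4 = 0.4303·(-2) + 0.5061·1 + (-0.3935)·3 + 0.6176·(-3) + 0.1494·0 = -3.3880.
u_4 = v_4 + 1.0776·q_1 + 2.1901·q_2 + 3.3880·q_3 = (0.1591, 1.5960, 0.9387, -0.4898, -1.3674).
‖u_4‖ = 2.3587, so q_4 = (0.0675, 0.6766, 0.3980, -0.2077, -0.5797).

Q = [[0.7184, -0.0334, 0.4303, 0.0675], [-0.1796, -0.4225, 0.5061, 0.6766], [-0.3592, -0.1556, -0.3935, 0.3980], [-0.5388, 0.4558, 0.6176, -0.2077], [-0.1796, -0.7671, 0.1494, -0.5797]], R = [[5.5678, -1.2572, 1.2572, -1.0776], [0.0000, 2.9016, -1.5231, -2.1901], [0.0000, 0.0000, 7.0781, -3.3880], [0.0000, 0.0000, 0.0000, 2.3587]]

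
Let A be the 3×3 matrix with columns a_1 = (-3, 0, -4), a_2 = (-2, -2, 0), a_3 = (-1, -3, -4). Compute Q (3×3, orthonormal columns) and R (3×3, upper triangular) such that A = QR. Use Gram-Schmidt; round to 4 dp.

a_1 = (-3, 0, -4); ‖a_1‖ = 5.0000, so q_1 = (-0.6000, 0.0000, -0.8000).
q_1·a_2 = (-0.6000)·(-2) + 0.0000·(-2) + (-0.8000)·0 = 1.2000.
u_2 = a_2 − 1.2000·q_1 = (-1.2800, -2.0000, 0.9600).
‖u_2‖ = 2.5612, so q_2 = (-0.4998, -0.7809, 0.3748).
q_1·a_3 = (-0.6000)·(-1) + 0.0000·(-3) + (-0.8000)·(-4) = 3.8000; q_2·a_3 = (-0.4998)·(-1) + (-0.7809)·(-3) + 0.3748·(-4) = 1.3431.
u_3 = a_3 − 3.8000·q_1 − 1.3431·q_2 = (1.9512, -1.9512, -1.4634).
‖u_3‖ = 3.1235, so q_3 = (0.6247, -0.6247, -0.4685).

Q = [[-0.6000, -0.4998, 0.6247], [0.0000, -0.7809, -0.6247], [-0.8000, 0.3748, -0.4685]], R = [[5.0000, 1.2000, 3.8000], [0.0000, 2.5612, 1.3431], [0.0000, 0.0000, 3.1235]]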